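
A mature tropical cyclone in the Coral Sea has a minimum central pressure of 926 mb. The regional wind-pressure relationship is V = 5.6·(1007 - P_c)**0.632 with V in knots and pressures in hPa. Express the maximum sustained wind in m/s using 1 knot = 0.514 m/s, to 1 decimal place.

ΔP = 1007 − 926 = 81 mb.
V ≈ 5.6 × 81^0.632 = 5.6 × 16.075 ≈ 90.022 kt.
90.022 × 0.514 ≈ 46.27 m/s → 46.3 m/s.

46.3 m/s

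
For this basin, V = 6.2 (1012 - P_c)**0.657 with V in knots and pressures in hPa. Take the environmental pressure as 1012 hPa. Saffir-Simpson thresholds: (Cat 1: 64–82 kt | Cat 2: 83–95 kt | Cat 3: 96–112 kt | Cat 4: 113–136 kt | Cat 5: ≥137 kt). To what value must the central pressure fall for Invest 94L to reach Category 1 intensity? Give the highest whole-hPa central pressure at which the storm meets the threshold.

Category 1 begins at V = 64 kt.
Required ΔP = (64/6.2)^(1/0.657) = 10.323^1.522 ≈ 34.92 hPa.
P_c ≤ 1012 − 34.92 = 977.08, so the highest integer P_c is 977 hPa.

977 hPa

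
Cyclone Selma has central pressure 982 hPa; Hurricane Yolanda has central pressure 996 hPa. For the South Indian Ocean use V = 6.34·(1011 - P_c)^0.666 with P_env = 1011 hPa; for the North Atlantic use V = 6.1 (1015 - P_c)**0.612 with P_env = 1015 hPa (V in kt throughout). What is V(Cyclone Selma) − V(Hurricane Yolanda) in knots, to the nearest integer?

23 kt

Cyclone Selma: ΔP = 29; V ≈ 6.34 × 29^0.666 ≈ 59.71 kt.
Hurricane Yolanda: ΔP = 19; V ≈ 6.1 × 19^0.612 ≈ 36.98 kt.
Difference ≈ 59.71 − 36.98 = 22.73 → 23 kt.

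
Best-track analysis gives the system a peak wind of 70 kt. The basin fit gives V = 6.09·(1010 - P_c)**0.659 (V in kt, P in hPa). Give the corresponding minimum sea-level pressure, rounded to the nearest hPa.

969 hPa

ΔP = (V / 6.09)^(1/0.659) = (70/6.09)^1.517.
70/6.09 = 11.494; 11.494^1.517 ≈ 40.67 hPa.
P_c = 1010 − 40.67 = 969.33 ≈ 969 hPa.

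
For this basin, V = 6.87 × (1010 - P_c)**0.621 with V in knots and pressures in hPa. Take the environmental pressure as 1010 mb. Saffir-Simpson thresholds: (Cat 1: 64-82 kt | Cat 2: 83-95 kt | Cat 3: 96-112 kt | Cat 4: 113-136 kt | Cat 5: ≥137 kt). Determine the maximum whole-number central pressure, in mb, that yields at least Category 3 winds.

940 mb

Category 3 begins at V = 96 kt.
Required ΔP = (96/6.87)^(1/0.621) = 13.974^1.610 ≈ 69.87 mb.
P_c ≤ 1010 − 69.87 = 940.13, so the highest integer P_c is 940 mb.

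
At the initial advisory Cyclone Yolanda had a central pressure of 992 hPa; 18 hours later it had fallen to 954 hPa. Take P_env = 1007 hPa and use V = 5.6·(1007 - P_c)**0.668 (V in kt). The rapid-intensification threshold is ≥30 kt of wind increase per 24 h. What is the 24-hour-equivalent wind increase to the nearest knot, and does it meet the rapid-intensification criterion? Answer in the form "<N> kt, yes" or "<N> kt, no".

V₁: ΔP = 15, V ≈ 5.6 × 15^0.668 ≈ 34.18 kt.
V₂: ΔP = 53, V ≈ 5.6 × 53^0.668 ≈ 79.43 kt.
ΔV over 18 h = 45.25 kt → 24 h equivalent = 45.25 × 24/18 ≈ 60.33 kt.
60 kt ≥ 30 kt ⇒ rapid intensification.

60 kt, yes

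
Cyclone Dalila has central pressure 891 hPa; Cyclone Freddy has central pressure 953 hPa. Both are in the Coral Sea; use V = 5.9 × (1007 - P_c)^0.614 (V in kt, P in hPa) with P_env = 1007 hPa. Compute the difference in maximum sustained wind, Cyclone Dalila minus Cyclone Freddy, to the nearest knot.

41 kt

Cyclone Dalila: ΔP = 116; V ≈ 5.9 × 116^0.614 ≈ 109.25 kt.
Cyclone Freddy: ΔP = 54; V ≈ 5.9 × 54^0.614 ≈ 68.32 kt.
Difference ≈ 109.25 − 68.32 = 40.93 → 41 kt.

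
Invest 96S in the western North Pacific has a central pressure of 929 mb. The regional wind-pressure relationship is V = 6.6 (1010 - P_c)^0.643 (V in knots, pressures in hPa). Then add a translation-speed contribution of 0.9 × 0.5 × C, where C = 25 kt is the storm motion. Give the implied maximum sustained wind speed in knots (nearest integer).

123 kt

ΔP = 1010 − 929 = 81 mb.
81^0.643 ≈ 16.872.
V ≈ 6.6 × 16.872 ≈ 111.4 kt.
Translation term: 0.9 × 0.5 × 25 = 11.25 kt.
Corrected V ≈ 122.65 kt → 123 kt.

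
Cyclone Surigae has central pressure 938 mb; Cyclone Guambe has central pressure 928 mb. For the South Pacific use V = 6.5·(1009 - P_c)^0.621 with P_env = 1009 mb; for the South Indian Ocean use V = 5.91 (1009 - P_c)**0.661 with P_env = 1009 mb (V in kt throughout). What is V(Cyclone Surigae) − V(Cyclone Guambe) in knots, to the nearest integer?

-16 kt

Cyclone Surigae: ΔP = 71; V ≈ 6.5 × 71^0.621 ≈ 91.74 kt.
Cyclone Guambe: ΔP = 81; V ≈ 5.91 × 81^0.661 ≈ 107.92 kt.
Difference ≈ 91.74 − 107.92 = -16.18 → -16 kt.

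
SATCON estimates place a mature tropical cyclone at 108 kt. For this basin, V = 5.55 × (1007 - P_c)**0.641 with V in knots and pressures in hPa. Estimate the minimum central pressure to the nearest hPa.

ΔP = (V / 5.55)^(1/0.641) = (108/5.55)^1.560.
108/5.55 = 19.459; 19.459^1.560 ≈ 102.59 hPa.
P_c = 1007 − 102.59 = 904.41 ≈ 904 hPa.

904 hPa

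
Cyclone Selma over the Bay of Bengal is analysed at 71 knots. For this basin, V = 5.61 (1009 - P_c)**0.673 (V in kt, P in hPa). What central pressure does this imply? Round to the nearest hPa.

966 hPa

ΔP = (V / 5.61)^(1/0.673) = (71/5.61)^1.486.
71/5.61 = 12.656; 12.656^1.486 ≈ 43.44 hPa.
P_c = 1009 − 43.44 = 965.56 ≈ 966 hPa.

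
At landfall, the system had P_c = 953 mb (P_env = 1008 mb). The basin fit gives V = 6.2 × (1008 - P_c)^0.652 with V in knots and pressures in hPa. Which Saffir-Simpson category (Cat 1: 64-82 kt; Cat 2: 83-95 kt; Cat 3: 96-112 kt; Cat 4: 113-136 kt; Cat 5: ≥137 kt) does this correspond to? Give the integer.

2

ΔP = 1008 − 953 = 55 mb.
V ≈ 6.2 × 55^0.652 = 6.2 × 13.64 ≈ 85 kt.
85 kt falls in the Category 2 band.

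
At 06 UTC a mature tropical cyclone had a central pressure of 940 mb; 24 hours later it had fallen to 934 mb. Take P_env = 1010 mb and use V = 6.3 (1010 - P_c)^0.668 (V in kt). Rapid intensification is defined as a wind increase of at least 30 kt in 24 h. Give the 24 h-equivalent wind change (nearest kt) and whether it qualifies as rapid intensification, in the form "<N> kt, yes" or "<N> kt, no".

6 kt, no

V₁: ΔP = 70, V ≈ 6.3 × 70^0.668 ≈ 107.61 kt.
V₂: ΔP = 76, V ≈ 6.3 × 76^0.668 ≈ 113.69 kt.
ΔV over 24 h = 6.08 kt → 24 h equivalent = 6.08 × 24/24 ≈ 6.08 kt.
6 kt < 30 kt ⇒ not rapid intensification.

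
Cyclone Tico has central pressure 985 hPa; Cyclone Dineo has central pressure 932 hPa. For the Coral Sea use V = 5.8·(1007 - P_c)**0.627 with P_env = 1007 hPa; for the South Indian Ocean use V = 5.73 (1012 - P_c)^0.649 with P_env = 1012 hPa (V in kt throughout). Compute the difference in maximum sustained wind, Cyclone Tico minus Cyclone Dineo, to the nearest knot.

Cyclone Tico: ΔP = 22; V ≈ 5.8 × 22^0.627 ≈ 40.28 kt.
Cyclone Dineo: ΔP = 80; V ≈ 5.73 × 80^0.649 ≈ 98.46 kt.
Difference ≈ 40.28 − 98.46 = -58.18 → -58 kt.

-58 kt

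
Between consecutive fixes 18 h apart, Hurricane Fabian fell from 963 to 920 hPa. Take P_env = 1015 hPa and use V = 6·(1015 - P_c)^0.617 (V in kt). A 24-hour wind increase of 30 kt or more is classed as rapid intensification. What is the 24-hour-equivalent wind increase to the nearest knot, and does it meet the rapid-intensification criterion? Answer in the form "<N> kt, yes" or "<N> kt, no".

41 kt, yes

V₁: ΔP = 52, V ≈ 6 × 52^0.617 ≈ 68.70 kt.
V₂: ΔP = 95, V ≈ 6 × 95^0.617 ≈ 99.63 kt.
ΔV over 18 h = 30.93 kt → 24 h equivalent = 30.93 × 24/18 ≈ 41.24 kt.
41 kt ≥ 30 kt ⇒ rapid intensification.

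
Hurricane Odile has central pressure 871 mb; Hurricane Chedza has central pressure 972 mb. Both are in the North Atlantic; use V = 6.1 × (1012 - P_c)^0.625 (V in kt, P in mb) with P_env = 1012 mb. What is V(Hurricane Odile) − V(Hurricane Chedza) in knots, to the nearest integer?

73 kt

Hurricane Odile: ΔP = 141; V ≈ 6.1 × 141^0.625 ≈ 134.46 kt.
Hurricane Chedza: ΔP = 40; V ≈ 6.1 × 40^0.625 ≈ 61.18 kt.
Difference ≈ 134.46 − 61.18 = 73.28 → 73 kt.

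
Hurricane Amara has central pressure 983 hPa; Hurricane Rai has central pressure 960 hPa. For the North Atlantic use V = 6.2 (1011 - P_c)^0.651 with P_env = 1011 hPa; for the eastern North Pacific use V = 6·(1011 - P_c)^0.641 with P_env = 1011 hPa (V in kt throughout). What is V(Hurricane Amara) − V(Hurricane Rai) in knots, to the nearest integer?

Hurricane Amara: ΔP = 28; V ≈ 6.2 × 28^0.651 ≈ 54.26 kt.
Hurricane Rai: ΔP = 51; V ≈ 6 × 51^0.641 ≈ 74.59 kt.
Difference ≈ 54.26 − 74.59 = -20.33 → -20 kt.

-20 kt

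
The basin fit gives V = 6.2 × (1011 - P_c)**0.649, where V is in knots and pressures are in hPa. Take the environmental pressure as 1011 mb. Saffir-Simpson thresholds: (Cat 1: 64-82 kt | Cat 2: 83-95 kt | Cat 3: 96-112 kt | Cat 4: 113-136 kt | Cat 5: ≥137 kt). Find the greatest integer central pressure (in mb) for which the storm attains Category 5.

Category 5 begins at V = 137 kt.
Required ΔP = (137/6.2)^(1/0.649) = 22.097^1.541 ≈ 117.87 mb.
P_c ≤ 1011 − 117.87 = 893.13, so the highest integer P_c is 893 mb.

893 mb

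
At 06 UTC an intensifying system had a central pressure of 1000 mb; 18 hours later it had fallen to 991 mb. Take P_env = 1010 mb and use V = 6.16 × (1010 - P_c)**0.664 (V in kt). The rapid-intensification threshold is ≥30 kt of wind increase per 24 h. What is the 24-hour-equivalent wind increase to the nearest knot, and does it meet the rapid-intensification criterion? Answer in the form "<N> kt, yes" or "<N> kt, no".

V₁: ΔP = 10, V ≈ 6.16 × 10^0.664 ≈ 28.42 kt.
V₂: ΔP = 19, V ≈ 6.16 × 19^0.664 ≈ 43.52 kt.
ΔV over 18 h = 15.10 kt → 24 h equivalent = 15.10 × 24/18 ≈ 20.13 kt.
20 kt < 30 kt ⇒ not rapid intensification.

20 kt, no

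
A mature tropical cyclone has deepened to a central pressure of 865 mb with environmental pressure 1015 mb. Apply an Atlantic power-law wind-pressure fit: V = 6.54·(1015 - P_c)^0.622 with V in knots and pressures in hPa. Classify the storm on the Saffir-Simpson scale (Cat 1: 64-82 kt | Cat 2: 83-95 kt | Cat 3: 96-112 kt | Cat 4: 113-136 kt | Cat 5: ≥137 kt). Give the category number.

ΔP = 1015 − 865 = 150 mb.
V ≈ 6.54 × 150^0.622 = 6.54 × 22.57 ≈ 148 kt.
148 kt falls in the Category 5 band.

5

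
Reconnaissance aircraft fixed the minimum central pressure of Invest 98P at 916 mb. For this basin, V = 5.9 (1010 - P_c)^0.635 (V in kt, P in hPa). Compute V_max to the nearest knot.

ΔP = 1010 − 916 = 94 mb.
94^0.635 ≈ 17.903.
V ≈ 5.9 × 17.903 ≈ 105.6 kt.

106 kt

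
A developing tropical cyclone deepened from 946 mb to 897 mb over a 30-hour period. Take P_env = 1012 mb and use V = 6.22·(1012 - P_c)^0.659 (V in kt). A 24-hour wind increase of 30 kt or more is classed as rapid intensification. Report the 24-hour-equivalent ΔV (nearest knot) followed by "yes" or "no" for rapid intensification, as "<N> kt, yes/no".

35 kt, yes

V₁: ΔP = 66, V ≈ 6.22 × 66^0.659 ≈ 98.37 kt.
V₂: ΔP = 115, V ≈ 6.22 × 115^0.659 ≈ 141.84 kt.
ΔV over 30 h = 43.47 kt → 24 h equivalent = 43.47 × 24/30 ≈ 34.78 kt.
35 kt ≥ 30 kt ⇒ rapid intensification.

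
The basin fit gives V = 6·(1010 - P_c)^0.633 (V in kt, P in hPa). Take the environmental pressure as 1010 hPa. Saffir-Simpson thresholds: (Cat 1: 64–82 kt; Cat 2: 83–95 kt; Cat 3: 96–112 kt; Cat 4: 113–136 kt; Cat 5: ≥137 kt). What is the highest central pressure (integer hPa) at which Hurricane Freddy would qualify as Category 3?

930 hPa

Category 3 begins at V = 96 kt.
Required ΔP = (96/6)^(1/0.633) = 16.000^1.580 ≈ 79.84 hPa.
P_c ≤ 1010 − 79.84 = 930.16, so the highest integer P_c is 930 hPa.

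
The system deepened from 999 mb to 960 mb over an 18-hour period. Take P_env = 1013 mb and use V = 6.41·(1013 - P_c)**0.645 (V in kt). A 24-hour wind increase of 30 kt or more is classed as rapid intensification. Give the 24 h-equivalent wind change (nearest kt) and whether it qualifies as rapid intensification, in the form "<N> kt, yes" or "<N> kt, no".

V₁: ΔP = 14, V ≈ 6.41 × 14^0.645 ≈ 35.16 kt.
V₂: ΔP = 53, V ≈ 6.41 × 53^0.645 ≈ 82.99 kt.
ΔV over 18 h = 47.83 kt → 24 h equivalent = 47.83 × 24/18 ≈ 63.77 kt.
64 kt ≥ 30 kt ⇒ rapid intensification.

64 kt, yes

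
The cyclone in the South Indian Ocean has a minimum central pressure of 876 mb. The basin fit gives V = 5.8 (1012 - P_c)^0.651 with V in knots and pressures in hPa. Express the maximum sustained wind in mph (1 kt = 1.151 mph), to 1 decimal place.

ΔP = 1012 − 876 = 136 mb.
V ≈ 5.8 × 136^0.651 = 5.8 × 24.487 ≈ 142.024 kt.
142.024 × 1.151 ≈ 163.47 mph → 163.5 mph.

163.5 mph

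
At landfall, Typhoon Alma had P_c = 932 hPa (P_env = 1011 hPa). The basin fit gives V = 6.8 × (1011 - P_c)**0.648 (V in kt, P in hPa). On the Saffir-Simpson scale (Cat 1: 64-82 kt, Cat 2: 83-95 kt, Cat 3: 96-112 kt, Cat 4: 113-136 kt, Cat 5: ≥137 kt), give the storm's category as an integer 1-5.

ΔP = 1011 − 932 = 79 hPa.
V ≈ 6.8 × 79^0.648 = 6.8 × 16.97 ≈ 115 kt.
115 kt falls in the Category 4 band.

4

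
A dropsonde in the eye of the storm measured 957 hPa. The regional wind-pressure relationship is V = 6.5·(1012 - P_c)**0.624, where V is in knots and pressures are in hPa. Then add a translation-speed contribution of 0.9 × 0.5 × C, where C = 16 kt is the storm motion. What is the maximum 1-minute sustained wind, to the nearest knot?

ΔP = 1012 − 957 = 55 hPa.
55^0.624 ≈ 12.190.
V ≈ 6.5 × 12.190 ≈ 79.2 kt.
Translation term: 0.9 × 0.5 × 16 = 7.2 kt.
Corrected V ≈ 86.4 kt → 86 kt.

86 kt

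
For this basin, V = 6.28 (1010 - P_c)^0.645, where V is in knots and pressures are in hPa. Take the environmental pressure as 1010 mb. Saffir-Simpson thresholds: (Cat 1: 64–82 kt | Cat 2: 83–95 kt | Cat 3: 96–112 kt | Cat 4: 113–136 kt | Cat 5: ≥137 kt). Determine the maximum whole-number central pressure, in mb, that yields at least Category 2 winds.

Category 2 begins at V = 83 kt.
Required ΔP = (83/6.28)^(1/0.645) = 13.217^1.550 ≈ 54.72 mb.
P_c ≤ 1010 − 54.72 = 955.28, so the highest integer P_c is 955 mb.

955 mb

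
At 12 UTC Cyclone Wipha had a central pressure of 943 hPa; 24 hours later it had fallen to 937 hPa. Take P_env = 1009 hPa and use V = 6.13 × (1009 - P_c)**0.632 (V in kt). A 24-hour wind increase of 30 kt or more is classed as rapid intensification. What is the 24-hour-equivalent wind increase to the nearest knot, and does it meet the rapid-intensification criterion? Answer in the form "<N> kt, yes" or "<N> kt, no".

V₁: ΔP = 66, V ≈ 6.13 × 66^0.632 ≈ 86.58 kt.
V₂: ΔP = 72, V ≈ 6.13 × 72^0.632 ≈ 91.47 kt.
ΔV over 24 h = 4.89 kt → 24 h equivalent = 4.89 × 24/24 ≈ 4.89 kt.
5 kt < 30 kt ⇒ not rapid intensification.

5 kt, no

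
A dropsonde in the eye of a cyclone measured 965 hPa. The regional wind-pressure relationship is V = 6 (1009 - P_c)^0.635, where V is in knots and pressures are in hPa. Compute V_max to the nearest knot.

66 kt

ΔP = 1009 − 965 = 44 hPa.
44^0.635 ≈ 11.056.
V ≈ 6 × 11.056 ≈ 66.3 kt.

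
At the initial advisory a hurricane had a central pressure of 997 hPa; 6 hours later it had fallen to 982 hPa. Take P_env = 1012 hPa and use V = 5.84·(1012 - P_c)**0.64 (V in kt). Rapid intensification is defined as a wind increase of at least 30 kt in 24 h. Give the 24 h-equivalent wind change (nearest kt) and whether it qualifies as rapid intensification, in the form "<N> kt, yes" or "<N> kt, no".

V₁: ΔP = 15, V ≈ 5.84 × 15^0.64 ≈ 33.05 kt.
V₂: ΔP = 30, V ≈ 5.84 × 30^0.64 ≈ 51.50 kt.
ΔV over 6 h = 18.45 kt → 24 h equivalent = 18.45 × 24/6 ≈ 73.80 kt.
74 kt ≥ 30 kt ⇒ rapid intensification.

74 kt, yes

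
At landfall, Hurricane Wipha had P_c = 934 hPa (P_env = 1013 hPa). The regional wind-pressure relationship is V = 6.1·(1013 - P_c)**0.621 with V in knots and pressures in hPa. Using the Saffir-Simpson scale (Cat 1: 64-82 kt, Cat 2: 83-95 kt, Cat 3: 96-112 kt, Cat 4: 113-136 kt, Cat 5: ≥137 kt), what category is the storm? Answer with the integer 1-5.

ΔP = 1013 − 934 = 79 hPa.
V ≈ 6.1 × 79^0.621 = 6.1 × 15.08 ≈ 92 kt.
92 kt falls in the Category 2 band.

2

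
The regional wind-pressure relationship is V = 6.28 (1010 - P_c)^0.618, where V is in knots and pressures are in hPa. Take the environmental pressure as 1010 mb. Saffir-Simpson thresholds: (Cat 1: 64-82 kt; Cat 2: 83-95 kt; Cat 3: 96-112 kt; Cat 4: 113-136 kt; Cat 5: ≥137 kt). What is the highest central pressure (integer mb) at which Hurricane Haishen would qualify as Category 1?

Category 1 begins at V = 64 kt.
Required ΔP = (64/6.28)^(1/0.618) = 10.191^1.618 ≈ 42.80 mb.
P_c ≤ 1010 − 42.80 = 967.20, so the highest integer P_c is 967 mb.

967 mb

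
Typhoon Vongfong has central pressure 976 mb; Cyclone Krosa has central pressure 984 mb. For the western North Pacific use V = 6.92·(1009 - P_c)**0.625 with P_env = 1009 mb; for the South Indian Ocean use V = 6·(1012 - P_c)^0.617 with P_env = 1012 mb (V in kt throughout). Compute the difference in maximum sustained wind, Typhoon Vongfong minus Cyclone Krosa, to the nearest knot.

Typhoon Vongfong: ΔP = 33; V ≈ 6.92 × 33^0.625 ≈ 61.54 kt.
Cyclone Krosa: ΔP = 28; V ≈ 6 × 28^0.617 ≈ 46.89 kt.
Difference ≈ 61.54 − 46.89 = 14.65 → 15 kt.

15 kt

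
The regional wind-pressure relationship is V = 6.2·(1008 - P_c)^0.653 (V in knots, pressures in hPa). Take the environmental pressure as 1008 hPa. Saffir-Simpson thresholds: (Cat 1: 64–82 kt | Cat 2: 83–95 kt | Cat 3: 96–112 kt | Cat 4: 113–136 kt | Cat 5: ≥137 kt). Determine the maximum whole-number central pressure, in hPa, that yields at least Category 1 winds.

Category 1 begins at V = 64 kt.
Required ΔP = (64/6.2)^(1/0.653) = 10.323^1.531 ≈ 35.69 hPa.
P_c ≤ 1008 − 35.69 = 972.31, so the highest integer P_c is 972 hPa.

972 hPa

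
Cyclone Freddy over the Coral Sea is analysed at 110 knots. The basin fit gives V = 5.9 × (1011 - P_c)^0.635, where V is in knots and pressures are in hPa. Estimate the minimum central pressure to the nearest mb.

911 mb

ΔP = (V / 5.9)^(1/0.635) = (110/5.9)^1.575.
110/5.9 = 18.644; 18.644^1.575 ≈ 100.20 mb.
P_c = 1011 − 100.20 = 910.80 ≈ 911 mb.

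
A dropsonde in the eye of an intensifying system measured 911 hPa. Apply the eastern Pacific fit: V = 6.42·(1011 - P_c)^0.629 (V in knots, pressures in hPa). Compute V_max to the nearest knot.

ΔP = 1011 − 911 = 100 hPa.
100^0.629 ≈ 18.113.
V ≈ 6.42 × 18.113 ≈ 116.3 kt.

116 kt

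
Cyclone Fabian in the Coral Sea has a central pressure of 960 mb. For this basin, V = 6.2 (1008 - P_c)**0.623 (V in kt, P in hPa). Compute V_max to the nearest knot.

69 kt

ΔP = 1008 − 960 = 48 mb.
48^0.623 ≈ 11.154.
V ≈ 6.2 × 11.154 ≈ 69.2 kt.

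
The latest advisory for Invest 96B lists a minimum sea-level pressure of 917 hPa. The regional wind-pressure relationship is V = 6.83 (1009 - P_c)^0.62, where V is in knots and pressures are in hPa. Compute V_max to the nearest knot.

ΔP = 1009 − 917 = 92 hPa.
92^0.62 ≈ 16.502.
V ≈ 6.83 × 16.502 ≈ 112.7 kt.

113 kt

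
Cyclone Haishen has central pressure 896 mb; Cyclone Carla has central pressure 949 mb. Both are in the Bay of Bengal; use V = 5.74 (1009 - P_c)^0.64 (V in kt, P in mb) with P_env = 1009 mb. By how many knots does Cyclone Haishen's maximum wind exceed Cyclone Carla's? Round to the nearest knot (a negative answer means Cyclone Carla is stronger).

39 kt

Cyclone Haishen: ΔP = 113; V ≈ 5.74 × 113^0.64 ≈ 118.27 kt.
Cyclone Carla: ΔP = 60; V ≈ 5.74 × 60^0.64 ≈ 78.87 kt.
Difference ≈ 118.27 − 78.87 = 39.40 → 39 kt.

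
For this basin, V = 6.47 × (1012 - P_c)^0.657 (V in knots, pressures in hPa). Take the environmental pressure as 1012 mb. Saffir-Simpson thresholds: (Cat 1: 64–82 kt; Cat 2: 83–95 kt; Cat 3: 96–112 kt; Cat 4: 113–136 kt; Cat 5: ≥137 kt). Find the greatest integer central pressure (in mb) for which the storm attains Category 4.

934 mb

Category 4 begins at V = 113 kt.
Required ΔP = (113/6.47)^(1/0.657) = 17.465^1.522 ≈ 77.75 mb.
P_c ≤ 1012 − 77.75 = 934.25, so the highest integer P_c is 934 mb.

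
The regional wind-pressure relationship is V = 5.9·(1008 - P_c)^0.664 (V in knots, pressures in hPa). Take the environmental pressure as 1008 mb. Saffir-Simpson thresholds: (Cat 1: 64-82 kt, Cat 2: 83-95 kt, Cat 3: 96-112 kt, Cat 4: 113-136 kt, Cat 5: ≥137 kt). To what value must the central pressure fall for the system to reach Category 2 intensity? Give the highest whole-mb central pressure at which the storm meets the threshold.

954 mb

Category 2 begins at V = 83 kt.
Required ΔP = (83/5.9)^(1/0.664) = 14.068^1.506 ≈ 53.61 mb.
P_c ≤ 1008 − 53.61 = 954.39, so the highest integer P_c is 954 mb.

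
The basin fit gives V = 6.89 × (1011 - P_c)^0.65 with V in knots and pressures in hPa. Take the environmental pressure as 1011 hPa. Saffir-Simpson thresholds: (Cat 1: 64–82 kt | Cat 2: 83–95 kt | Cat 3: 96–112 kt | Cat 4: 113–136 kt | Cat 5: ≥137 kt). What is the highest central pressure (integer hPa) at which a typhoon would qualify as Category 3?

Category 3 begins at V = 96 kt.
Required ΔP = (96/6.89)^(1/0.65) = 13.933^1.538 ≈ 57.55 hPa.
P_c ≤ 1011 − 57.55 = 953.45, so the highest integer P_c is 953 hPa.

953 hPa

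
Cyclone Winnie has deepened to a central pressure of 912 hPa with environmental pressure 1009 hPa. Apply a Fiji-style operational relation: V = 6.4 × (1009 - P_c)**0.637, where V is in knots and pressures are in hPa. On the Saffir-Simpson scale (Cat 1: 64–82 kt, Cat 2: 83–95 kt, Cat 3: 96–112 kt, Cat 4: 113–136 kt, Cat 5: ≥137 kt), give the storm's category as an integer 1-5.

ΔP = 1009 − 912 = 97 hPa.
V ≈ 6.4 × 97^0.637 = 6.4 × 18.43 ≈ 118 kt.
118 kt falls in the Category 4 band.

4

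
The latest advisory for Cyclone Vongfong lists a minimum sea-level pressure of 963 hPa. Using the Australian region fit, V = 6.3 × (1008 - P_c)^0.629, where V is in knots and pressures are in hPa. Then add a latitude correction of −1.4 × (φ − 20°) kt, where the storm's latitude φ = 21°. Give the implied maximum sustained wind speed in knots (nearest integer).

ΔP = 1008 − 963 = 45 hPa.
45^0.629 ≈ 10.962.
V ≈ 6.3 × 10.962 ≈ 69.1 kt.
Latitude correction: −1.4 × (21 − 20) = -1.4 kt.
Corrected V ≈ 67.7 kt → 68 kt.

68 kt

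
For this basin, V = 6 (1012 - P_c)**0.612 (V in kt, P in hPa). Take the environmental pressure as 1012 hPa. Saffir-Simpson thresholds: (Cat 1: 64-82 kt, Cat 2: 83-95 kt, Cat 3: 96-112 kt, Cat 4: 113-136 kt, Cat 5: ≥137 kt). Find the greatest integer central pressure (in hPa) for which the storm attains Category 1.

964 hPa

Category 1 begins at V = 64 kt.
Required ΔP = (64/6)^(1/0.612) = 10.667^1.634 ≈ 47.84 hPa.
P_c ≤ 1012 − 47.84 = 964.16, so the highest integer P_c is 964 hPa.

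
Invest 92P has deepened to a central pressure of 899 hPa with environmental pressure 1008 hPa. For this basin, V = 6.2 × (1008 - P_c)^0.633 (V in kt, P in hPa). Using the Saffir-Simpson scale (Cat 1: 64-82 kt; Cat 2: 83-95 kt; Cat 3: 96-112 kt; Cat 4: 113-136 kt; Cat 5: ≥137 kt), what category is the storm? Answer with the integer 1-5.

4

ΔP = 1008 − 899 = 109 hPa.
V ≈ 6.2 × 109^0.633 = 6.2 × 19.48 ≈ 121 kt.
121 kt falls in the Category 4 band.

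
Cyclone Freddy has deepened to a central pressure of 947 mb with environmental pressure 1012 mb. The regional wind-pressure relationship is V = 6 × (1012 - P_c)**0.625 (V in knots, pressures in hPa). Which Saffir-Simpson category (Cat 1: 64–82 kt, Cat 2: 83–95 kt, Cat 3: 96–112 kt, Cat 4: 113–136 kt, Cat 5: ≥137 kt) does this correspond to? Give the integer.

ΔP = 1012 − 947 = 65 mb.
V ≈ 6 × 65^0.625 = 6 × 13.59 ≈ 82 kt.
82 kt falls in the Category 1 band.

1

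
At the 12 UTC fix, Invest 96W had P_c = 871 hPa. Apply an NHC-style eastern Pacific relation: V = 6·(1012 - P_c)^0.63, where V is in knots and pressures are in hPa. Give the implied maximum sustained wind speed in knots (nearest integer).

ΔP = 1012 − 871 = 141 hPa.
141^0.63 ≈ 22.595.
V ≈ 6 × 22.595 ≈ 135.6 kt.

136 kt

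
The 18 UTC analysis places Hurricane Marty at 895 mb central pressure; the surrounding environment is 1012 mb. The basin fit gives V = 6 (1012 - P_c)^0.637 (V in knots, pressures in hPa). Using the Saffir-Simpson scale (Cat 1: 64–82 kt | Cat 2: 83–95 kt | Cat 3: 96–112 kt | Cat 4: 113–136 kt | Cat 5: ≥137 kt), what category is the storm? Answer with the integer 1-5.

4

ΔP = 1012 − 895 = 117 mb.
V ≈ 6 × 117^0.637 = 6 × 20.77 ≈ 125 kt.
125 kt falls in the Category 4 band.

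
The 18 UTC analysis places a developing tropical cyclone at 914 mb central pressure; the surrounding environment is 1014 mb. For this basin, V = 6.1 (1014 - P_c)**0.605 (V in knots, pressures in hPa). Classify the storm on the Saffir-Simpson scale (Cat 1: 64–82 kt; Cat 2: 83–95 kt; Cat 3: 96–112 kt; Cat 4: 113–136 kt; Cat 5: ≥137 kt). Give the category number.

ΔP = 1014 − 914 = 100 mb.
V ≈ 6.1 × 100^0.605 = 6.1 × 16.22 ≈ 99 kt.
99 kt falls in the Category 3 band.

3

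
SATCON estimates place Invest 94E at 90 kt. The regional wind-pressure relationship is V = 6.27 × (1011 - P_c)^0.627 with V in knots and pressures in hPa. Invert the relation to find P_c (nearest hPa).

ΔP = (V / 6.27)^(1/0.627) = (90/6.27)^1.595.
90/6.27 = 14.354; 14.354^1.595 ≈ 70.03 hPa.
P_c = 1011 − 70.03 = 940.97 ≈ 941 hPa.

941 hPa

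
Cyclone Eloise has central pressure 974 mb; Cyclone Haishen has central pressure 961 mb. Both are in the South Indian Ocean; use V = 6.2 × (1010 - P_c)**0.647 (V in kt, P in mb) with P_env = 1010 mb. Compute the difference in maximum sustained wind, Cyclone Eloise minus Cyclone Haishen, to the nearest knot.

Cyclone Eloise: ΔP = 36; V ≈ 6.2 × 36^0.647 ≈ 63.00 kt.
Cyclone Haishen: ΔP = 49; V ≈ 6.2 × 49^0.647 ≈ 76.90 kt.
Difference ≈ 63.00 − 76.90 = -13.90 → -14 kt.

-14 kt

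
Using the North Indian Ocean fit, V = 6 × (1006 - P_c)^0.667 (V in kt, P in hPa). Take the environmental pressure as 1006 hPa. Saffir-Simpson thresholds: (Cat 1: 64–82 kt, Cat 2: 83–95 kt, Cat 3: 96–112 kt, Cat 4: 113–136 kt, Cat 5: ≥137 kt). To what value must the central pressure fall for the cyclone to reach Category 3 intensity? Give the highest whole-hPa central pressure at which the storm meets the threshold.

Category 3 begins at V = 96 kt.
Required ΔP = (96/6)^(1/0.667) = 16.000^1.499 ≈ 63.87 hPa.
P_c ≤ 1006 − 63.87 = 942.13, so the highest integer P_c is 942 hPa.

942 hPa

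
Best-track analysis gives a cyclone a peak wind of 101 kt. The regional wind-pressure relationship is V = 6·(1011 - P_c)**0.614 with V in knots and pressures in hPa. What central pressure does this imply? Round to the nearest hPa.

912 hPa

ΔP = (V / 6)^(1/0.614) = (101/6)^1.629.
101/6 = 16.833; 16.833^1.629 ≈ 99.32 hPa.
P_c = 1011 − 99.32 = 911.68 ≈ 912 hPa.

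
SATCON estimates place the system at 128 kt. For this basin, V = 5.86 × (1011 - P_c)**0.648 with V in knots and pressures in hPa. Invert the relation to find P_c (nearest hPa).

894 hPa

ΔP = (V / 5.86)^(1/0.648) = (128/5.86)^1.543.
128/5.86 = 21.843; 21.843^1.543 ≈ 116.64 hPa.
P_c = 1011 − 116.64 = 894.36 ≈ 894 hPa.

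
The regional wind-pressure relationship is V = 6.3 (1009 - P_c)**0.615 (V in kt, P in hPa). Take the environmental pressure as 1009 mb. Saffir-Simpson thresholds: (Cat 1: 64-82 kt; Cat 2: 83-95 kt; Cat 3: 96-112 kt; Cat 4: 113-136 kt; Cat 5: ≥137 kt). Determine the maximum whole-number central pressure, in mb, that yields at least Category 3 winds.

925 mb

Category 3 begins at V = 96 kt.
Required ΔP = (96/6.3)^(1/0.615) = 15.238^1.626 ≈ 83.84 mb.
P_c ≤ 1009 − 83.84 = 925.16, so the highest integer P_c is 925 mb.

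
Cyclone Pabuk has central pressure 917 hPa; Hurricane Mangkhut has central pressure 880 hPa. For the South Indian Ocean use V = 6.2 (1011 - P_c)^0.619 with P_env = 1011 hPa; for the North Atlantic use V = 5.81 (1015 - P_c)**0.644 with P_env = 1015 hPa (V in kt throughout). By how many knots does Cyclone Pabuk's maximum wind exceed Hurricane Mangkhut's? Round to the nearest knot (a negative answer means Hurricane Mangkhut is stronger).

-34 kt

Cyclone Pabuk: ΔP = 94; V ≈ 6.2 × 94^0.619 ≈ 103.22 kt.
Hurricane Mangkhut: ΔP = 135; V ≈ 5.81 × 135^0.644 ≈ 136.81 kt.
Difference ≈ 103.22 − 136.81 = -33.59 → -34 kt.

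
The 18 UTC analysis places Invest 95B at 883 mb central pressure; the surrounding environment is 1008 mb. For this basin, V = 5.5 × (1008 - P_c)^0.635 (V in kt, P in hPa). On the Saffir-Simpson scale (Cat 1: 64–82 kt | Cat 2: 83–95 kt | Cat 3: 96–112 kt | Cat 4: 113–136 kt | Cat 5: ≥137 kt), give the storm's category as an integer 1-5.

4

ΔP = 1008 − 883 = 125 mb.
V ≈ 5.5 × 125^0.635 = 5.5 × 21.46 ≈ 118 kt.
118 kt falls in the Category 4 band.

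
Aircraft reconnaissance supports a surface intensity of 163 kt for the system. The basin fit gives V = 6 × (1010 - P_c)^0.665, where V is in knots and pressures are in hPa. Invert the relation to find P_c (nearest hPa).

867 hPa

ΔP = (V / 6)^(1/0.665) = (163/6)^1.504.
163/6 = 27.167; 27.167^1.504 ≈ 143.37 hPa.
P_c = 1010 − 143.37 = 866.63 ≈ 867 hPa.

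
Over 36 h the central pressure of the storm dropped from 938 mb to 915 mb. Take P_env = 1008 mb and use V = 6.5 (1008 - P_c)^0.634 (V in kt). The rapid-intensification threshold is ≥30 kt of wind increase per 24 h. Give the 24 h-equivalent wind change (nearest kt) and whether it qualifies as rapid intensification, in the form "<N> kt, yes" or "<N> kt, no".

13 kt, no

V₁: ΔP = 70, V ≈ 6.5 × 70^0.634 ≈ 96.10 kt.
V₂: ΔP = 93, V ≈ 6.5 × 93^0.634 ≈ 115.06 kt.
ΔV over 36 h = 18.96 kt → 24 h equivalent = 18.96 × 24/36 ≈ 12.64 kt.
13 kt < 30 kt ⇒ not rapid intensification.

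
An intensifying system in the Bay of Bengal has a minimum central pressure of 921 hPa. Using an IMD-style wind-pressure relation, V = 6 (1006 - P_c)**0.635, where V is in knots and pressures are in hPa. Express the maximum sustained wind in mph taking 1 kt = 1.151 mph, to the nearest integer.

ΔP = 1006 − 921 = 85 hPa.
V ≈ 6 × 85^0.635 = 6 × 16.795 ≈ 100.770 kt.
100.770 × 1.151 ≈ 115.99 mph → 116 mph.

116 mph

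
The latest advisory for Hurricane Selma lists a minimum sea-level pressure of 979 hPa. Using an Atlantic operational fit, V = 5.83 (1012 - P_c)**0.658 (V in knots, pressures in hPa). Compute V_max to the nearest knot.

58 kt

ΔP = 1012 − 979 = 33 hPa.
33^0.658 ≈ 9.981.
V ≈ 5.83 × 9.981 ≈ 58.2 kt.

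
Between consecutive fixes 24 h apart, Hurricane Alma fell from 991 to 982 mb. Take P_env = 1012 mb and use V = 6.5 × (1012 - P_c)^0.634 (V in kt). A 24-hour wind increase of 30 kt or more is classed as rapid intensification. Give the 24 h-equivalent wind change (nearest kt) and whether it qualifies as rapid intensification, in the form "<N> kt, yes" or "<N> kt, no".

11 kt, no

V₁: ΔP = 21, V ≈ 6.5 × 21^0.634 ≈ 44.79 kt.
V₂: ΔP = 30, V ≈ 6.5 × 30^0.634 ≈ 56.16 kt.
ΔV over 24 h = 11.37 kt → 24 h equivalent = 11.37 × 24/24 ≈ 11.37 kt.
11 kt < 30 kt ⇒ not rapid intensification.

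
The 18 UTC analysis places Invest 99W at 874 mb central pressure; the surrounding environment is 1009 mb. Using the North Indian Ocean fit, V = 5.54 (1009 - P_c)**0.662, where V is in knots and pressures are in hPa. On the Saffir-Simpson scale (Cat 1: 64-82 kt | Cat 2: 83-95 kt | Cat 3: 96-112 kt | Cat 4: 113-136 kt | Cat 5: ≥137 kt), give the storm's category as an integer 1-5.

5

ΔP = 1009 − 874 = 135 mb.
V ≈ 5.54 × 135^0.662 = 5.54 × 25.72 ≈ 142 kt.
142 kt falls in the Category 5 band.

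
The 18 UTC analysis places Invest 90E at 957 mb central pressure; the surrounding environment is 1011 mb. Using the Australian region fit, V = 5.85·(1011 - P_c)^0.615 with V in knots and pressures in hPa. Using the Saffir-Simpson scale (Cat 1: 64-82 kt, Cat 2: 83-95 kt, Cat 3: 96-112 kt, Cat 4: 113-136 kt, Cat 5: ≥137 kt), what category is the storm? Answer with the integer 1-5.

1

ΔP = 1011 − 957 = 54 mb.
V ≈ 5.85 × 54^0.615 = 5.85 × 11.63 ≈ 68 kt.
68 kt falls in the Category 1 band.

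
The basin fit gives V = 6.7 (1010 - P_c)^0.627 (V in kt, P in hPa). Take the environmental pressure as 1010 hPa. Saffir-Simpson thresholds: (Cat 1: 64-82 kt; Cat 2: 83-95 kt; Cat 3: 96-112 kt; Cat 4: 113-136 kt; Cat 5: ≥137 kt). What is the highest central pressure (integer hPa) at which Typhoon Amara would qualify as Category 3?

940 hPa

Category 3 begins at V = 96 kt.
Required ΔP = (96/6.7)^(1/0.627) = 14.328^1.595 ≈ 69.83 hPa.
P_c ≤ 1010 − 69.83 = 940.17, so the highest integer P_c is 940 hPa.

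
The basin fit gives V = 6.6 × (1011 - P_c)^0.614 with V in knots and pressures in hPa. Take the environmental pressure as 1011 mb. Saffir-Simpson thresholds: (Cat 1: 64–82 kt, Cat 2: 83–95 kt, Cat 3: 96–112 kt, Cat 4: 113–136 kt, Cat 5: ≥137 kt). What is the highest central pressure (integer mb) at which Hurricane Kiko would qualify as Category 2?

Category 2 begins at V = 83 kt.
Required ΔP = (83/6.6)^(1/0.614) = 12.576^1.629 ≈ 61.77 mb.
P_c ≤ 1011 − 61.77 = 949.23, so the highest integer P_c is 949 mb.

949 mb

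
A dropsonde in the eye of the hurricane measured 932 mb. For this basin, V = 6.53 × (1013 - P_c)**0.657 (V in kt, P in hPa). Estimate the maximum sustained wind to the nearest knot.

ΔP = 1013 − 932 = 81 mb.
81^0.657 ≈ 17.942.
V ≈ 6.53 × 17.942 ≈ 117.2 kt.

117 kt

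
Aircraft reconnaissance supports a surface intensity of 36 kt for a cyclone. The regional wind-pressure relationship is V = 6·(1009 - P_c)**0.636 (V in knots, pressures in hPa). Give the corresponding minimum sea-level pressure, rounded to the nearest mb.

992 mb

ΔP = (V / 6)^(1/0.636) = (36/6)^1.572.
36/6 = 6.000; 6.000^1.572 ≈ 16.73 mb.
P_c = 1009 − 16.73 = 992.27 ≈ 992 mb.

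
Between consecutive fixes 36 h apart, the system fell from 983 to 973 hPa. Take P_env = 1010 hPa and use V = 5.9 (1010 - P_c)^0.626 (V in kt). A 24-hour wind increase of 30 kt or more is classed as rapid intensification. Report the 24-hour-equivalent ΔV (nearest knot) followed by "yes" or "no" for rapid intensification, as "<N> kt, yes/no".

7 kt, no

V₁: ΔP = 27, V ≈ 5.9 × 27^0.626 ≈ 46.44 kt.
V₂: ΔP = 37, V ≈ 5.9 × 37^0.626 ≈ 56.56 kt.
ΔV over 36 h = 10.12 kt → 24 h equivalent = 10.12 × 24/36 ≈ 6.75 kt.
7 kt < 30 kt ⇒ not rapid intensification.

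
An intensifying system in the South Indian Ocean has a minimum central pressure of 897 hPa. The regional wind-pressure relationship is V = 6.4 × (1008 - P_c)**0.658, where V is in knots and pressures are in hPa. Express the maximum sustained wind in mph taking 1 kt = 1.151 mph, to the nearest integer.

163 mph

ΔP = 1008 − 897 = 111 hPa.
V ≈ 6.4 × 111^0.658 = 6.4 × 22.173 ≈ 141.907 kt.
141.907 × 1.151 ≈ 163.33 mph → 163 mph.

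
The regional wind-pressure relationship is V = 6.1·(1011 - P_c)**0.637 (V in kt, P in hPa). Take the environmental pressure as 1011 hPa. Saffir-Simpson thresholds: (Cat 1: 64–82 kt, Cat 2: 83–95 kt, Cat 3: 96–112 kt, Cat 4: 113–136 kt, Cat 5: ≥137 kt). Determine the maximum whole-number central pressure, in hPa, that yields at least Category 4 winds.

Category 4 begins at V = 113 kt.
Required ΔP = (113/6.1)^(1/0.637) = 18.525^1.570 ≈ 97.77 hPa.
P_c ≤ 1011 − 97.77 = 913.23, so the highest integer P_c is 913 hPa.

913 hPa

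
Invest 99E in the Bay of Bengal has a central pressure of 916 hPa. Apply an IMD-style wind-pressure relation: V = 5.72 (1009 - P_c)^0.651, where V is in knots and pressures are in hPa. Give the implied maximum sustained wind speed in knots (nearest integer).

ΔP = 1009 − 916 = 93 hPa.
93^0.651 ≈ 19.120.
V ≈ 5.72 × 19.120 ≈ 109.4 kt.

109 kt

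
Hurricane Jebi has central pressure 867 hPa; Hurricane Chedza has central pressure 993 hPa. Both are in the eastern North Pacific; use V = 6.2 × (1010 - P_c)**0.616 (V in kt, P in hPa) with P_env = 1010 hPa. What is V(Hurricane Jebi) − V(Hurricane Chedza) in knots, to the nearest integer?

Hurricane Jebi: ΔP = 143; V ≈ 6.2 × 143^0.616 ≈ 131.85 kt.
Hurricane Chedza: ΔP = 17; V ≈ 6.2 × 17^0.616 ≈ 35.51 kt.
Difference ≈ 131.85 − 35.51 = 96.34 → 96 kt.

96 kt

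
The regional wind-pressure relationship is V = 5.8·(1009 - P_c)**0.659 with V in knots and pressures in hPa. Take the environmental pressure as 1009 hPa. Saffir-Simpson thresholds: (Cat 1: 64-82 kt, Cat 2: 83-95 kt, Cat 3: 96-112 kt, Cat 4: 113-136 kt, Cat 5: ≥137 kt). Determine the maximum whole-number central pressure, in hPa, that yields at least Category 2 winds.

Category 2 begins at V = 83 kt.
Required ΔP = (83/5.8)^(1/0.659) = 14.310^1.517 ≈ 56.71 hPa.
P_c ≤ 1009 − 56.71 = 952.29, so the highest integer P_c is 952 hPa.

952 hPa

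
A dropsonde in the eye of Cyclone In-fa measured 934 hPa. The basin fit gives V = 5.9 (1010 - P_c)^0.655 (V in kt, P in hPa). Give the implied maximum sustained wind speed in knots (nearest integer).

ΔP = 1010 − 934 = 76 hPa.
76^0.655 ≈ 17.058.
V ≈ 5.9 × 17.058 ≈ 100.6 kt.

101 kt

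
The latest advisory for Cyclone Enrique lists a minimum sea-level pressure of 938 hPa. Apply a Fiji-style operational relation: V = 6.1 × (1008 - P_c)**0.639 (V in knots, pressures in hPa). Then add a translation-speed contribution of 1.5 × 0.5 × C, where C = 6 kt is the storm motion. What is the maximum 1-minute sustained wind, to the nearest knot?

ΔP = 1008 − 938 = 70 hPa.
70^0.639 ≈ 15.101.
V ≈ 6.1 × 15.101 ≈ 92.1 kt.
Translation term: 1.5 × 0.5 × 6 = 4.5 kt.
Corrected V ≈ 96.6 kt → 97 kt.

97 kt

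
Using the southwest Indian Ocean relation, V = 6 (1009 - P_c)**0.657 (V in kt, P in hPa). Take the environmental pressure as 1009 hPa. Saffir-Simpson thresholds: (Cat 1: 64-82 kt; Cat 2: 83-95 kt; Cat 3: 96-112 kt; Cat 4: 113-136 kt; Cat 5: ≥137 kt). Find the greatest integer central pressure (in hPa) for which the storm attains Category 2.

954 hPa

Category 2 begins at V = 83 kt.
Required ΔP = (83/6)^(1/0.657) = 13.833^1.522 ≈ 54.52 hPa.
P_c ≤ 1009 − 54.52 = 954.48, so the highest integer P_c is 954 hPa.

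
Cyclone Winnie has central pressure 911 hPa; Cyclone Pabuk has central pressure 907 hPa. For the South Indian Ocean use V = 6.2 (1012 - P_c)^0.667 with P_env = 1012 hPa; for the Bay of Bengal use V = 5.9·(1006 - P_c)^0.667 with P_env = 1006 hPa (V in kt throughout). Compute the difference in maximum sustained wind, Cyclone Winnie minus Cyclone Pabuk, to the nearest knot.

8 kt

Cyclone Winnie: ΔP = 101; V ≈ 6.2 × 101^0.667 ≈ 134.67 kt.
Cyclone Pabuk: ΔP = 99; V ≈ 5.9 × 99^0.667 ≈ 126.46 kt.
Difference ≈ 134.67 − 126.46 = 8.21 → 8 kt.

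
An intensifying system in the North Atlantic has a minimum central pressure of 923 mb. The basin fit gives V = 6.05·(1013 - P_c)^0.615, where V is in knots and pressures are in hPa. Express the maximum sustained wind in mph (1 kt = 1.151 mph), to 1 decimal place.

ΔP = 1013 − 923 = 90 mb.
V ≈ 6.05 × 90^0.615 = 6.05 × 15.917 ≈ 96.297 kt.
96.297 × 1.151 ≈ 110.84 mph → 110.8 mph.

110.8 mph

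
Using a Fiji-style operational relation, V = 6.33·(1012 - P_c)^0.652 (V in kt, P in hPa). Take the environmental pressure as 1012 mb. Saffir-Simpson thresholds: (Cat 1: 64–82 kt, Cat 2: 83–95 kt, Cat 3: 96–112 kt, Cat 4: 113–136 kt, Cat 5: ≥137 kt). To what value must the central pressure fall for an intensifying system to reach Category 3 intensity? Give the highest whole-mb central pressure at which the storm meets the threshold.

Category 3 begins at V = 96 kt.
Required ΔP = (96/6.33)^(1/0.652) = 15.166^1.534 ≈ 64.74 mb.
P_c ≤ 1012 − 64.74 = 947.26, so the highest integer P_c is 947 mb.

947 mb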